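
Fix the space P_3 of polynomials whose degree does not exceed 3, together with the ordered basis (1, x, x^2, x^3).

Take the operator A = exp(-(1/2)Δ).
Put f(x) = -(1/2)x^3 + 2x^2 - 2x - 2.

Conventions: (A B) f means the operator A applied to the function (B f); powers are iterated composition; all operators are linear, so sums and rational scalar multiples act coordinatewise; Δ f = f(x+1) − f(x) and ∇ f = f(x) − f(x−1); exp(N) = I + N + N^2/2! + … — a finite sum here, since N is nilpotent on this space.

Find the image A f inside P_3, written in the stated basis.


order-1 term: (3/4)x^2 - (5/4)x + 1/4
order-2 term: -(3/8)x + 1/8
order-3 term: 1/16
the series for exp(-(1/2)Δ) f terminates at order 3
exp(-(1/2)Δ) f = -(1/2)x^3 + (11/4)x^2 - (29/8)x - 25/16

the result is g(x) = -(1/2)x^3 + (11/4)x^2 - (29/8)x - 25/16


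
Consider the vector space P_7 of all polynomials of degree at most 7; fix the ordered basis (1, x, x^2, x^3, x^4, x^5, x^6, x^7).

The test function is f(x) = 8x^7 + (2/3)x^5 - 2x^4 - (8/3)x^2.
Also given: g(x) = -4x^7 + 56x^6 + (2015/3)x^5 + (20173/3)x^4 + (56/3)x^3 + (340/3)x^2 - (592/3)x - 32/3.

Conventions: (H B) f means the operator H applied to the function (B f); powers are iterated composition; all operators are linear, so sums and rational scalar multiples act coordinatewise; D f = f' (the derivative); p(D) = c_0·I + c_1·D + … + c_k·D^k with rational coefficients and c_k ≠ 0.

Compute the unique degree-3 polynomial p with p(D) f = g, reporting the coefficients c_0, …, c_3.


D^0 f = 8x^7 + (2/3)x^5 - 2x^4 - (8/3)x^2
D^1 f = 56x^6 + (10/3)x^4 - 8x^3 - (16/3)x
D^2 f = 336x^5 + (40/3)x^3 - 24x^2 - 16/3
D^3 f = 1680x^4 + 40x^2 - 48x
matching coefficients of g against c_0 f + c_1 Df + … from the top degree down determines the c_i
solution: c_0 = -1/2, c_1 = 1, c_2 = 2, c_3 = 4

p(D) = -(1/2)·I + D + 2·D^2 + 4·D^3, i.e. c_0 = -1/2, c_1 = 1, c_2 = 2, c_3 = 4


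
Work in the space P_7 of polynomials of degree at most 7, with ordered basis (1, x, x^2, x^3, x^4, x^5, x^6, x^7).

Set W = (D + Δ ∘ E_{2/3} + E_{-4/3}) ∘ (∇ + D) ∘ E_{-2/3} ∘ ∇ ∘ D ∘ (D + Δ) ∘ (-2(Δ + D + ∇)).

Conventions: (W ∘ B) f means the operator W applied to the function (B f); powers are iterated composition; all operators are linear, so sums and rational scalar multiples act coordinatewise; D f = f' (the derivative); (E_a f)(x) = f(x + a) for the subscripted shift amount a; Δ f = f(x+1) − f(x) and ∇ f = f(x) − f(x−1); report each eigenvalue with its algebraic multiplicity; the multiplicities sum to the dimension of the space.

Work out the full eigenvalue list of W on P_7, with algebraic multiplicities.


image of 1: 0
image of x: 0
image of x^2: 0
image of x^3: 0
image of x^4: 0
image of x^5: -2880
image of x^6: -17280x + 8640
image of x^7: -60480x^2 + 60480x - 267960
the matrix is upper triangular; its diagonal is (0, 0, 0, 0, 0, 0, 0, 0)
for a triangular matrix the eigenvalues are the diagonal entries, with algebraic multiplicity their repetition count

λ = 0 (multiplicity 8)


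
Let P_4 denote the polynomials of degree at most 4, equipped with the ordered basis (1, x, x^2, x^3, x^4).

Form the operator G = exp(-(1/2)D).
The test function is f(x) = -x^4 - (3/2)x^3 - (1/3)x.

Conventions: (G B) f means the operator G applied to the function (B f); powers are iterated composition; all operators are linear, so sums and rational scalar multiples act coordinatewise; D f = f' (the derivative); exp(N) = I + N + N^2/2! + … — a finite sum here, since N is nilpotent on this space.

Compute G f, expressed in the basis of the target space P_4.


the result is g(x) = -x^4 + (1/2)x^3 + (3/4)x^2 - (23/24)x + 7/24

order-1 term: 2x^3 + (9/4)x^2 + 1/6
order-2 term: -(3/2)x^2 - (9/8)x
order-3 term: (1/2)x + 3/16
order-4 term: -1/16
the series for exp(-(1/2)D) f terminates at order 4
exp(-(1/2)D) f = -x^4 + (1/2)x^3 + (3/4)x^2 - (23/24)x + 7/24


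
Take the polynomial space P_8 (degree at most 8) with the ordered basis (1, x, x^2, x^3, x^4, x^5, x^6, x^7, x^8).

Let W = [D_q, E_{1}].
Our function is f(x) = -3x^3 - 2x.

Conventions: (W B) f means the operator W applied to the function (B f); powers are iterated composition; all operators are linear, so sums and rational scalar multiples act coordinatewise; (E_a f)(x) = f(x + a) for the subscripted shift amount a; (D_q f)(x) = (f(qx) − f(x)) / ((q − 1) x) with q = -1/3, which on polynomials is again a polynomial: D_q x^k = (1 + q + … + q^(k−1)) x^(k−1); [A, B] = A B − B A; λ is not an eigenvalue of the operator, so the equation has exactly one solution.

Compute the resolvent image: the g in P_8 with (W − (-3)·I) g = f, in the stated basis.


the result is g(x) = -x^3 - (14/27)x + 20/27

write g with unknown coordinates in the stated basis and equate coefficients in (W − (-3)·I) g = f
solving from the highest basis element down gives g = -x^3 - (14/27)x + 20/27
check: W g = -(4/9)x - 20/9
so W g − (-3)·g = -3x^3 - 2x = f ✓


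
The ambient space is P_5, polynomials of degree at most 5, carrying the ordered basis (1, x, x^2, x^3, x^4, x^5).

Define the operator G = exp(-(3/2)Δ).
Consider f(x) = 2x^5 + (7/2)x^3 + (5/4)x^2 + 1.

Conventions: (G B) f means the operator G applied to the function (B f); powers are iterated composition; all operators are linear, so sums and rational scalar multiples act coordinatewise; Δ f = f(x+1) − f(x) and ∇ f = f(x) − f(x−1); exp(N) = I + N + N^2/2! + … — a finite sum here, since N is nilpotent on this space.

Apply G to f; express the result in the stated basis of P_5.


g(x) = 2x^5 - 15x^4 + (37/2)x^3 + 23x^2 - (21/4)x - 155/16

order-1 term: -15x^4 - 30x^3 - (183/4)x^2 - (69/2)x - 81/8
order-2 term: 45x^3 + 135x^2 + (1449/8)x + 1503/16
order-3 term: -(135/2)x^2 - (405/2)x - 2889/16
order-4 term: (405/8)x + 405/4
order-5 term: -243/16
the series for exp(-(3/2)Δ) f terminates at order 5
exp(-(3/2)Δ) f = 2x^5 - 15x^4 + (37/2)x^3 + 23x^2 - (21/4)x - 155/16


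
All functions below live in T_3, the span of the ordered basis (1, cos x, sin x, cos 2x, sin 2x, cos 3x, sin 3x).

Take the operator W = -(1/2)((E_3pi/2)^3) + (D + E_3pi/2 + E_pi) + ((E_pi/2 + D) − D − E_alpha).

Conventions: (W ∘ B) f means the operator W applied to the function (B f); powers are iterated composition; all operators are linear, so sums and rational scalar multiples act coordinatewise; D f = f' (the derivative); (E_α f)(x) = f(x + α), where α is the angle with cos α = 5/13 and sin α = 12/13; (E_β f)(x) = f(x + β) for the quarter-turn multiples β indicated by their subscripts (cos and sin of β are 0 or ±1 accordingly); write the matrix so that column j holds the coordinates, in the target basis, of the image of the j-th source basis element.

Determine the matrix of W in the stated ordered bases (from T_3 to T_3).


image of 1: 3/2
image of cos x: -(18/13)cos x + (11/26)sin x
image of sin x: -(11/26)cos x - (18/13)sin x
image of cos 2x: (69/338)cos 2x - (218/169)sin 2x
image of sin 2x: (218/169)cos 2x + (69/338)sin 2x
image of cos 3x: -(162/2197)cos 3x - (17035/4394)sin 3x
image of sin 3x: (17035/4394)cos 3x - (162/2197)sin 3x
each image's coordinates form column j of the matrix

the matrix is [[3/2, 0, 0, 0, 0, 0, 0]; [0, -18/13, -11/26, 0, 0, 0, 0]; [0, 11/26, -18/13, 0, 0, 0, 0]; [0, 0, 0, 69/338, 218/169, 0, 0]; [0, 0, 0, -218/169, 69/338, 0, 0]; [0, 0, 0, 0, 0, -162/2197, 17035/4394]; [0, 0, 0, 0, 0, -17035/4394, -162/2197]] (rows listed top to bottom)


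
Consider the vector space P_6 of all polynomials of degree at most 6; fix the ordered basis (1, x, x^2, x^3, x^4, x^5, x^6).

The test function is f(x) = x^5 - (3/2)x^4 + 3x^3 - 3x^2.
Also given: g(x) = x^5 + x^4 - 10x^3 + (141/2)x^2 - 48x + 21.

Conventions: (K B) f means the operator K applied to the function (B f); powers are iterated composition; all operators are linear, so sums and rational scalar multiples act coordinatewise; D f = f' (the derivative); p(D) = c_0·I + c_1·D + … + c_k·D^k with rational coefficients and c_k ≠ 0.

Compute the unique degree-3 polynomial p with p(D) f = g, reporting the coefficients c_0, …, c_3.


D^0 f = x^5 - (3/2)x^4 + 3x^3 - 3x^2
D^1 f = 5x^4 - 6x^3 + 9x^2 - 6x
D^2 f = 20x^3 - 18x^2 + 18x - 6
D^3 f = 60x^2 - 36x + 18
matching coefficients of g against c_0 f + c_1 Df + … from the top degree down determines the c_i
solution: c_0 = 1, c_1 = 1/2, c_2 = -1/2, c_3 = 1

c_0 = 1, c_1 = 1/2, c_2 = -1/2, c_3 = 1


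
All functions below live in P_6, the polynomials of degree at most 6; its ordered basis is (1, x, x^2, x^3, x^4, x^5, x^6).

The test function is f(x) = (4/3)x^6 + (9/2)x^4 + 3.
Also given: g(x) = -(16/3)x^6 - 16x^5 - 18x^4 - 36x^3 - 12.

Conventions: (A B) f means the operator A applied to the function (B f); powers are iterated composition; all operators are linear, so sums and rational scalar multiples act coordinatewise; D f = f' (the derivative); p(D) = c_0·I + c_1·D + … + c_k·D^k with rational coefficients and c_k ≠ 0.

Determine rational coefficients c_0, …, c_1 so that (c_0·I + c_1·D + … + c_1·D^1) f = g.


D^0 f = (4/3)x^6 + (9/2)x^4 + 3
D^1 f = 8x^5 + 18x^3
matching coefficients of g against c_0 f + c_1 Df + … from the top degree down determines the c_i
solution: c_0 = -4, c_1 = -2

c_0 = -4, c_1 = -2


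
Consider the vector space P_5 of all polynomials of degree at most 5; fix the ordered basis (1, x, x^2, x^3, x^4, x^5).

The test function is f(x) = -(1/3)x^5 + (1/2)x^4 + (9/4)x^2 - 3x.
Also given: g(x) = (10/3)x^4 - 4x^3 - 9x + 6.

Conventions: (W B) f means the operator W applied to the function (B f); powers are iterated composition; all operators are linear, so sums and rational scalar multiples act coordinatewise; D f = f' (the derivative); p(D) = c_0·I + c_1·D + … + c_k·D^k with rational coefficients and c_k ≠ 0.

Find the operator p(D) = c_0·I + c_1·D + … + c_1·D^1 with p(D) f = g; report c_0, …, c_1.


D^0 f = -(1/3)x^5 + (1/2)x^4 + (9/4)x^2 - 3x
D^1 f = -(5/3)x^4 + 2x^3 + (9/2)x - 3
matching coefficients of g against c_0 f + c_1 Df + … from the top degree down determines the c_i
solution: c_0 = 0, c_1 = -2

c_0 = 0, c_1 = -2


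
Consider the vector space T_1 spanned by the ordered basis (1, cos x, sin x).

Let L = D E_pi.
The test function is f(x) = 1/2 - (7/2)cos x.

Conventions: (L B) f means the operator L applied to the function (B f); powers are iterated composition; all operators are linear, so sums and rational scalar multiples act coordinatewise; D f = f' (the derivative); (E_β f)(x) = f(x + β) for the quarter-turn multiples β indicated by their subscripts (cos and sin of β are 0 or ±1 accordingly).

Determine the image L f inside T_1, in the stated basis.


E_pi f = 1/2 + (7/2)cos x
D E_pi f = -(7/2)sin x

g(x) = -(7/2)sin x


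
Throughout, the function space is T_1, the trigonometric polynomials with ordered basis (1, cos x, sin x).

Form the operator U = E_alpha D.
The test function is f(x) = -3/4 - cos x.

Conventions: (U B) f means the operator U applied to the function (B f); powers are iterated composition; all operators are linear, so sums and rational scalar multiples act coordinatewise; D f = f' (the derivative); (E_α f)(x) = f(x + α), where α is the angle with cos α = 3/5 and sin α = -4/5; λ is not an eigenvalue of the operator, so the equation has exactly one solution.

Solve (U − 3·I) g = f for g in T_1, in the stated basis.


the image equals g(x) = 1/4 + (11/26)cos x - (3/26)sin x

write g with unknown coordinates in the stated basis and equate coefficients in (U − 3·I) g = f
solving from the highest basis element down gives g = 1/4 + (11/26)cos x - (3/26)sin x
check: U g = (7/26)cos x - (9/26)sin x
so U g − 3·g = -3/4 - cos x = f ✓


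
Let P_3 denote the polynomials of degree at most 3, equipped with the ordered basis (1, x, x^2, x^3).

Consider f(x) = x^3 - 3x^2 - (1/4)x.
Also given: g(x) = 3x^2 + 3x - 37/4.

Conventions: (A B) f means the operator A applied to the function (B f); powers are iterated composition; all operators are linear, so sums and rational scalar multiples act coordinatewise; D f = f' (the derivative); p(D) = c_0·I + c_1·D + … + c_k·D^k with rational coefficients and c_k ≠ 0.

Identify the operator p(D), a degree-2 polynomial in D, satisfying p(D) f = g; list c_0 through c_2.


p(D) = D + (3/2)·D^2, i.e. c_0 = 0, c_1 = 1, c_2 = 3/2

D^0 f = x^3 - 3x^2 - (1/4)x
D^1 f = 3x^2 - 6x - 1/4
D^2 f = 6x - 6
matching coefficients of g against c_0 f + c_1 Df + … from the top degree down determines the c_i
solution: c_0 = 0, c_1 = 1, c_2 = 3/2


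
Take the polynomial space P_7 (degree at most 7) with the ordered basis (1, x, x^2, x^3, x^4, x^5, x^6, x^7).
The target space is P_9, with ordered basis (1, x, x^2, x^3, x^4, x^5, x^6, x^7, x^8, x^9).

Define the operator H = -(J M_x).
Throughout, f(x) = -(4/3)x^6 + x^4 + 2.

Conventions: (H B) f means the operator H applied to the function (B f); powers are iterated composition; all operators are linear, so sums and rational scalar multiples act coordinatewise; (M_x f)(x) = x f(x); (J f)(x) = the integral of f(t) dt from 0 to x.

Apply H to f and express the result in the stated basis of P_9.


M_x f = -(4/3)x^7 + x^5 + 2x
J M_x f = -(1/6)x^8 + (1/6)x^6 + x^2
(-(J M_x)) f = (1/6)x^8 - (1/6)x^6 - x^2

g(x) = (1/6)x^8 - (1/6)x^6 - x^2


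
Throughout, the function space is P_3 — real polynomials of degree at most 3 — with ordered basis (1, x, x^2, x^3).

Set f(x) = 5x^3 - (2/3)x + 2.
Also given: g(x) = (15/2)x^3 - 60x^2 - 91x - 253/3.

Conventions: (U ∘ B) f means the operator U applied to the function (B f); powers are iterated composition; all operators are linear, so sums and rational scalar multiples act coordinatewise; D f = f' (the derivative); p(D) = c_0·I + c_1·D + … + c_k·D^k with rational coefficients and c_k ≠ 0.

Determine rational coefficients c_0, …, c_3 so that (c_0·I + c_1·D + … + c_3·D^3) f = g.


D^0 f = 5x^3 - (2/3)x + 2
D^1 f = 15x^2 - 2/3
D^2 f = 30x
D^3 f = 30
matching coefficients of g against c_0 f + c_1 Df + … from the top degree down determines the c_i
solution: c_0 = 3/2, c_1 = -4, c_2 = -3, c_3 = -3

p(D) = (3/2)·I − 4·D − 3·D^2 − 3·D^3, i.e. c_0 = 3/2, c_1 = -4, c_2 = -3, c_3 = -3


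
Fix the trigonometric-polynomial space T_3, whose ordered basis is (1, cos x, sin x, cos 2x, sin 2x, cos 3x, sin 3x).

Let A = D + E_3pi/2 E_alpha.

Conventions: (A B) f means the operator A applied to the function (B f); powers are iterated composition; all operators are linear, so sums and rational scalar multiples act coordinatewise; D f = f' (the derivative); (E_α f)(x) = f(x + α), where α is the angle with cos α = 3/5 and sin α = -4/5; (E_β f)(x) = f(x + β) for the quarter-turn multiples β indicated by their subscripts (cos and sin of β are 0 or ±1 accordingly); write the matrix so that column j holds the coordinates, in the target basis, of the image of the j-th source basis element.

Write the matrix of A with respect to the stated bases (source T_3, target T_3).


the matrix is [[1, 0, 0, 0, 0, 0, 0]; [0, -4/5, 2/5, 0, 0, 0, 0]; [0, -2/5, -4/5, 0, 0, 0, 0]; [0, 0, 0, 7/25, 74/25, 0, 0]; [0, 0, 0, -74/25, 7/25, 0, 0]; [0, 0, 0, 0, 0, 44/125, 258/125]; [0, 0, 0, 0, 0, -258/125, 44/125]] (rows listed top to bottom)

image of 1: 1
image of cos x: -(4/5)cos x - (2/5)sin x
image of sin x: (2/5)cos x - (4/5)sin x
image of cos 2x: (7/25)cos 2x - (74/25)sin 2x
image of sin 2x: (74/25)cos 2x + (7/25)sin 2x
image of cos 3x: (44/125)cos 3x - (258/125)sin 3x
image of sin 3x: (258/125)cos 3x + (44/125)sin 3x
each image's coordinates form column j of the matrix


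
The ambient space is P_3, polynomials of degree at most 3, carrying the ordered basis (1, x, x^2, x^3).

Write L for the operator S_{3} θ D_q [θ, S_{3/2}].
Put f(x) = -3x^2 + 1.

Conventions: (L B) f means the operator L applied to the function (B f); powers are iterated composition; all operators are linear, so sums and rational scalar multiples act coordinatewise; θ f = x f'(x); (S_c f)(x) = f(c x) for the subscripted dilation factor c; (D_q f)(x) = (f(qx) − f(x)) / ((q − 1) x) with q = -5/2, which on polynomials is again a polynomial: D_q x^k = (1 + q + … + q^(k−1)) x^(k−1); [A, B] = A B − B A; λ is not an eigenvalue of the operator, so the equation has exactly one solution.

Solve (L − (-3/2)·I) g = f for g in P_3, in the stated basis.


the result is g(x) = -2x^2 + 2/3

write g with unknown coordinates in the stated basis and equate coefficients in (L − (-3/2)·I) g = f
solving from the highest basis element down gives g = -2x^2 + 2/3
check: L g = 0
so L g − (-3/2)·g = -3x^2 + 1 = f ✓


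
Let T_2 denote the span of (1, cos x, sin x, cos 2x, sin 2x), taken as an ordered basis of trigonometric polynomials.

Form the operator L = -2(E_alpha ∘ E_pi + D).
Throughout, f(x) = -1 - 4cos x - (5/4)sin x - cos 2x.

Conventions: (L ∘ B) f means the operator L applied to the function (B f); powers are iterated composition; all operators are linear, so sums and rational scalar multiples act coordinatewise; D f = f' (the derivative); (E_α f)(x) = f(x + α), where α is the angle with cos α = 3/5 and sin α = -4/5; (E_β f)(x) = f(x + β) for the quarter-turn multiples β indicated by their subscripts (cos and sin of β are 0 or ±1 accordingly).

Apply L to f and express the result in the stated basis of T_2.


E_pi f = -1 + 4cos x + (5/4)sin x - cos 2x
E_alpha E_pi f = -1 + (7/5)cos x + (79/20)sin x + (7/25)cos 2x - (24/25)sin 2x
D f = -(5/4)cos x + 4sin x + 2sin 2x
(E_alpha ∘ E_pi + D) f = -1 + (3/20)cos x + (159/20)sin x + (7/25)cos 2x + (26/25)sin 2x
(-2(E_alpha ∘ E_pi + D)) f = 2 - (3/10)cos x - (159/10)sin x - (14/25)cos 2x - (52/25)sin 2x

the result is g(x) = 2 - (3/10)cos x - (159/10)sin x - (14/25)cos 2x - (52/25)sin 2x


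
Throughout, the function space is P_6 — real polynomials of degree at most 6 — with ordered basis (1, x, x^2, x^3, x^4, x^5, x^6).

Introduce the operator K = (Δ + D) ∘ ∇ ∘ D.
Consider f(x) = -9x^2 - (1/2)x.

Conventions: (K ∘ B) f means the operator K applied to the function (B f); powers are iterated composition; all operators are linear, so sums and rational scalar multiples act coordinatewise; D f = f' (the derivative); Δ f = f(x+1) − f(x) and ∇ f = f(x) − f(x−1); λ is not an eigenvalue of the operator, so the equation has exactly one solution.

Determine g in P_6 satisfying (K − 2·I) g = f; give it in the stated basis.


the result is g(x) = (9/2)x^2 + (1/4)x

write g with unknown coordinates in the stated basis and equate coefficients in (K − 2·I) g = f
solving from the highest basis element down gives g = (9/2)x^2 + (1/4)x
check: K g = 0
so K g − 2·g = -9x^2 - (1/2)x = f ✓


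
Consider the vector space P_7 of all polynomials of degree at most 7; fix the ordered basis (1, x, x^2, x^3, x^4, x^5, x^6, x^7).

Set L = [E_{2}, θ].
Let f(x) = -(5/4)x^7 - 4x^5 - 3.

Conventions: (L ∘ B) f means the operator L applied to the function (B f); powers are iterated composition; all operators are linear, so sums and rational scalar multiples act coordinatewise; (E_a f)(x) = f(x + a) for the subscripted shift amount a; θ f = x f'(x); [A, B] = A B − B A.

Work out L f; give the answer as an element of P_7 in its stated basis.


the result is g(x) = -(35/2)x^6 - 210x^5 - 1090x^4 - 3120x^3 - 5160x^2 - 4640x - 1760

θ f = -(35/4)x^7 - 20x^5
E_{2} θ f = -(35/4)x^7 - (245/2)x^6 - 755x^5 - 2650x^4 - 5700x^3 - 7480x^2 - 5520x - 1760
E_{2} f = -(5/4)x^7 - (35/2)x^6 - 109x^5 - 390x^4 - 860x^3 - 1160x^2 - 880x - 291
θ E_{2} f = -(35/4)x^7 - 105x^6 - 545x^5 - 1560x^4 - 2580x^3 - 2320x^2 - 880x
[E_{2}, θ] f = -(35/2)x^6 - 210x^5 - 1090x^4 - 3120x^3 - 5160x^2 - 4640x - 1760


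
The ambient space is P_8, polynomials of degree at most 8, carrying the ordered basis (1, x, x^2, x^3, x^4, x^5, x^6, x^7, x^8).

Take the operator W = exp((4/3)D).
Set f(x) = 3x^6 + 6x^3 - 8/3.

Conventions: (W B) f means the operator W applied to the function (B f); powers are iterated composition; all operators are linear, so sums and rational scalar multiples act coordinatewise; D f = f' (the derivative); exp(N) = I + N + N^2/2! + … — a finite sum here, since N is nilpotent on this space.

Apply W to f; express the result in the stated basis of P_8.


order-1 term: 24x^5 + 24x^2
order-2 term: 80x^4 + 32x
order-3 term: (1280/9)x^3 + 128/9
order-4 term: (1280/9)x^2
order-5 term: (2048/27)x
order-6 term: 4096/243
the series for exp((4/3)D) f terminates at order 6
exp((4/3)D) f = 3x^6 + 24x^5 + 80x^4 + (1334/9)x^3 + (1496/9)x^2 + (2912/27)x + 6904/243

the image equals g(x) = 3x^6 + 24x^5 + 80x^4 + (1334/9)x^3 + (1496/9)x^2 + (2912/27)x + 6904/243


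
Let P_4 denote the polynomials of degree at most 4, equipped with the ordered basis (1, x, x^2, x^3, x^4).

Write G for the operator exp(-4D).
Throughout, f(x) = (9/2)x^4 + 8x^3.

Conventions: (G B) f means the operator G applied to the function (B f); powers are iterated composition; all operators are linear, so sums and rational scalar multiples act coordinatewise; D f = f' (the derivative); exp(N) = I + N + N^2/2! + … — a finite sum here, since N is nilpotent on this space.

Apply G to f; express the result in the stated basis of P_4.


order-1 term: -72x^3 - 96x^2
order-2 term: 432x^2 + 384x
order-3 term: -1152x - 512
order-4 term: 1152
the series for exp(-4D) f terminates at order 4
exp(-4D) f = (9/2)x^4 - 64x^3 + 336x^2 - 768x + 640

the result is g(x) = (9/2)x^4 - 64x^3 + 336x^2 - 768x + 640


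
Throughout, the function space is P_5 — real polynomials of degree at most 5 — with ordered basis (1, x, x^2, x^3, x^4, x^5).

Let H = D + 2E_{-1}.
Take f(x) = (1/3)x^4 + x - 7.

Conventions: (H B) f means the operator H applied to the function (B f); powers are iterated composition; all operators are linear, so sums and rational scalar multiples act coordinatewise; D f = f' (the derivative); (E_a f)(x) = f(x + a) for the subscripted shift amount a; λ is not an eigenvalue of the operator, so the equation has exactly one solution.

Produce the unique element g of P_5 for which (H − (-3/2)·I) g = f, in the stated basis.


the image equals g(x) = (2/21)x^4 + (16/147)x^3 - (80/343)x^2 + (1322/7203)x - 30362/16807

write g with unknown coordinates in the stated basis and equate coefficients in (H − (-3/2)·I) g = f
solving from the highest basis element down gives g = (2/21)x^4 + (16/147)x^3 - (80/343)x^2 + (1322/7203)x - 30362/16807
check: H g = (4/21)x^4 - (8/49)x^3 + (120/343)x^2 + (1740/2401)x - 72106/16807
so H g − (-3/2)·g = (1/3)x^4 + x - 7 = f ✓


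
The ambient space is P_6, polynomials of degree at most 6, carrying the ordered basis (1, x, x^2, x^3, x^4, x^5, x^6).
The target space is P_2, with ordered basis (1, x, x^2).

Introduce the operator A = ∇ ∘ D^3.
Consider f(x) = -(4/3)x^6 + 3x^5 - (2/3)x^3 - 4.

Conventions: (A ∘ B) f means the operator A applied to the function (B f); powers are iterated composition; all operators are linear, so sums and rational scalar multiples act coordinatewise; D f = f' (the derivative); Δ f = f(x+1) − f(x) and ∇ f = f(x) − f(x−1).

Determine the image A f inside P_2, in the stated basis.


D f = -8x^5 + 15x^4 - 2x^2
D D f = -40x^4 + 60x^3 - 4x
D D D f = -160x^3 + 180x^2 - 4
∇ D^3 f = -480x^2 + 840x - 340

g(x) = -480x^2 + 840x - 340


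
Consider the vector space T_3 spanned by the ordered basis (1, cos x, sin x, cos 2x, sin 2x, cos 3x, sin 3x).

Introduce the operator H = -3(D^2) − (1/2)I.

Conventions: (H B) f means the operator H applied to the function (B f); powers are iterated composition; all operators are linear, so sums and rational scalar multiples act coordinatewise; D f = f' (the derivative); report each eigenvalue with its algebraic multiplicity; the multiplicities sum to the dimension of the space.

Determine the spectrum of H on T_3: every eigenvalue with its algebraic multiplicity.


λ = -1/2 (multiplicity 1), λ = 5/2 (multiplicity 2), λ = 23/2 (multiplicity 2), λ = 53/2 (multiplicity 2)

image of 1: -1/2
image of cos x: (5/2)cos x
image of sin x: (5/2)sin x
image of cos 2x: (23/2)cos 2x
image of sin 2x: (23/2)sin 2x
image of cos 3x: (53/2)cos 3x
image of sin 3x: (53/2)sin 3x
the matrix is diagonal; its diagonal is (-1/2, 5/2, 5/2, 23/2, 23/2, 53/2, 53/2)
for a triangular matrix the eigenvalues are the diagonal entries, with algebraic multiplicity their repetition count


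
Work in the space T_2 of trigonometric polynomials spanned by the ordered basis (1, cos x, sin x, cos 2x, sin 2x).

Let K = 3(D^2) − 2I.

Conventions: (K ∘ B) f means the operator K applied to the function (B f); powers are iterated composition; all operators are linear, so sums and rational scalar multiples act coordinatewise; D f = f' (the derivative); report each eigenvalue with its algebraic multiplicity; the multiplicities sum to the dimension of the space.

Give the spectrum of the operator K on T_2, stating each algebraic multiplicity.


image of 1: -2
image of cos x: -5cos x
image of sin x: -5sin x
image of cos 2x: -14cos 2x
image of sin 2x: -14sin 2x
the matrix is diagonal; its diagonal is (-2, -5, -5, -14, -14)
for a triangular matrix the eigenvalues are the diagonal entries, with algebraic multiplicity their repetition count

λ = -14 (multiplicity 2), λ = -5 (multiplicity 2), λ = -2 (multiplicity 1)


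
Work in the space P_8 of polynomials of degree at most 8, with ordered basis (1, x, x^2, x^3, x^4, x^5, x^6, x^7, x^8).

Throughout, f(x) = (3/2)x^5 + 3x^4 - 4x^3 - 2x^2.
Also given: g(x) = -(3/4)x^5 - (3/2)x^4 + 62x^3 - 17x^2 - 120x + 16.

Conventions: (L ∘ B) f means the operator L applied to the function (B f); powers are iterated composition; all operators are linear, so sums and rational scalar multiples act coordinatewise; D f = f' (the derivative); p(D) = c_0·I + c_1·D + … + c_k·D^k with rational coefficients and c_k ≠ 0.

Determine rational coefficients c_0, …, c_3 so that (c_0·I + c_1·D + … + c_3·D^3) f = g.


p(D) = -(1/2)·I + 2·D^2 − D^3, i.e. c_0 = -1/2, c_1 = 0, c_2 = 2, c_3 = -1

D^0 f = (3/2)x^5 + 3x^4 - 4x^3 - 2x^2
D^1 f = (15/2)x^4 + 12x^3 - 12x^2 - 4x
D^2 f = 30x^3 + 36x^2 - 24x - 4
D^3 f = 90x^2 + 72x - 24
matching coefficients of g against c_0 f + c_1 Df + … from the top degree down determines the c_i
solution: c_0 = -1/2, c_1 = 0, c_2 = 2, c_3 = -1


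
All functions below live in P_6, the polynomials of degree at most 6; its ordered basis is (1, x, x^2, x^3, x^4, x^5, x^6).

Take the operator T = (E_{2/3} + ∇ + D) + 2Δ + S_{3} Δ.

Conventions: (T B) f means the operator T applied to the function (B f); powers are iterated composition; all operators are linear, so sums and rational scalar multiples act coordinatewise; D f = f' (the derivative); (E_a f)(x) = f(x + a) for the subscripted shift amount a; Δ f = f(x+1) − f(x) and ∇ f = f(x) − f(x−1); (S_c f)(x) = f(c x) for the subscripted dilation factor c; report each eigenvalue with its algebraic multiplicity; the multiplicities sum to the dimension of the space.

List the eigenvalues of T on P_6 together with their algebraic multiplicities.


λ = 1 (multiplicity 7)

image of 1: 1
image of x: x + 17/3
image of x^2: x^2 + (46/3)x + 22/9
image of x^3: x^3 + 41x^2 + (40/3)x + 116/27
image of x^4: x^4 + (380/3)x^3 + (188/3)x^2 + (680/27)x + 178/81
image of x^5: x^5 + (1285/3)x^4 + (2560/9)x^3 + (3320/27)x^2 + (1700/81)x + 1004/243
image of x^6: x^6 + 1486x^5 + (3710/3)x^4 + (16360/27)x^3 + (4130/27)x^2 + (2980/81)x + 1522/729
the matrix is upper triangular; its diagonal is (1, 1, 1, 1, 1, 1, 1)
for a triangular matrix the eigenvalues are the diagonal entries, with algebraic multiplicity their repetition count


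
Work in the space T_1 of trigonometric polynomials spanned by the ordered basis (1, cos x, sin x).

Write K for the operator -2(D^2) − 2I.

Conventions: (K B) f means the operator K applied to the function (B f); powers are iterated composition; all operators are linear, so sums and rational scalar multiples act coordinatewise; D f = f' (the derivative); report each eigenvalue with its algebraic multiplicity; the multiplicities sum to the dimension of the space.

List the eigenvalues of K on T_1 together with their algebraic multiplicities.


image of 1: -2
image of cos x: 0
image of sin x: 0
the matrix is diagonal; its diagonal is (-2, 0, 0)
for a triangular matrix the eigenvalues are the diagonal entries, with algebraic multiplicity their repetition count

λ = -2 (multiplicity 1), λ = 0 (multiplicity 2)


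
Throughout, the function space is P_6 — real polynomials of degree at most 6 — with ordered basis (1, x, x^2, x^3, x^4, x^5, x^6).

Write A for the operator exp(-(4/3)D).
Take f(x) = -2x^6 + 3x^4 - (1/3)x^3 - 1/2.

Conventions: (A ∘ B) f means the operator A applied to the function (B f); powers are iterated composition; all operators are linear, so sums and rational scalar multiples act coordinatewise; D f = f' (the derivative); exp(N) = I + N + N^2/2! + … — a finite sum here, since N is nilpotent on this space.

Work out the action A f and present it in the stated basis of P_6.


order-1 term: 16x^5 - 16x^3 + (4/3)x^2
order-2 term: -(160/3)x^4 + 32x^2 - (16/9)x
order-3 term: (2560/27)x^3 - (256/9)x + 64/81
order-4 term: -(2560/27)x^2 + 256/27
order-5 term: (4096/81)x
order-6 term: -8192/729
the series for exp(-(4/3)D) f terminates at order 6
exp(-(4/3)D) f = -2x^6 + 16x^5 - (151/3)x^4 + (2119/27)x^3 - (1660/27)x^2 + (1648/81)x - 2137/1458

the result is g(x) = -2x^6 + 16x^5 - (151/3)x^4 + (2119/27)x^3 - (1660/27)x^2 + (1648/81)x - 2137/1458


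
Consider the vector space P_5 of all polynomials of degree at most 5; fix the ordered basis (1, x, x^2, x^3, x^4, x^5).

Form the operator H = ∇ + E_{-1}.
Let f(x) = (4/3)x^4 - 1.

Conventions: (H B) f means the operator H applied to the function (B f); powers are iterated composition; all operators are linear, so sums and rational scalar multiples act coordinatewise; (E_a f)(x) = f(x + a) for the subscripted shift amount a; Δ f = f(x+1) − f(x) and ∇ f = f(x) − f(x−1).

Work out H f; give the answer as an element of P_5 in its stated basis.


∇ f = (16/3)x^3 - 8x^2 + (16/3)x - 4/3
E_{-1} f = (4/3)x^4 - (16/3)x^3 + 8x^2 - (16/3)x + 1/3
(∇ + E_{-1}) f = (4/3)x^4 - 1

the image equals g(x) = (4/3)x^4 - 1


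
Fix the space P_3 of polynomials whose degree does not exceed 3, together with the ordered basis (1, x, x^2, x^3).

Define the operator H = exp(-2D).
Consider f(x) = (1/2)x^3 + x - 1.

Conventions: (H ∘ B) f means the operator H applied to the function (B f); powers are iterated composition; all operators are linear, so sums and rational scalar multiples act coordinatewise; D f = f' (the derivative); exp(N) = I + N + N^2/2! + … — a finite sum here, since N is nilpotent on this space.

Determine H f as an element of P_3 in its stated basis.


g(x) = (1/2)x^3 - 3x^2 + 7x - 7

order-1 term: -3x^2 - 2
order-2 term: 6x
order-3 term: -4
the series for exp(-2D) f terminates at order 3
exp(-2D) f = (1/2)x^3 - 3x^2 + 7x - 7


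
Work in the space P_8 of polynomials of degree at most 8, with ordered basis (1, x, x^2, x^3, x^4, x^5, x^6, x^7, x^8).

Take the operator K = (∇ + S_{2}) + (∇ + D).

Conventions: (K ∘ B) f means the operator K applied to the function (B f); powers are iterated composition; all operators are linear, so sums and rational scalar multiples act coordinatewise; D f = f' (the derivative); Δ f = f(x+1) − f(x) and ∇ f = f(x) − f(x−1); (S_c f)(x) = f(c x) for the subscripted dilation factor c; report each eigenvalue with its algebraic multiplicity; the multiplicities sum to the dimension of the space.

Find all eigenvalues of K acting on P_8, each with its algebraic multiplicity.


image of 1: 1
image of x: 2x + 3
image of x^2: 4x^2 + 6x - 2
image of x^3: 8x^3 + 9x^2 - 6x + 2
image of x^4: 16x^4 + 12x^3 - 12x^2 + 8x - 2
image of x^5: 32x^5 + 15x^4 - 20x^3 + 20x^2 - 10x + 2
image of x^6: 64x^6 + 18x^5 - 30x^4 + 40x^3 - 30x^2 + 12x - 2
image of x^7: 128x^7 + 21x^6 - 42x^5 + 70x^4 - 70x^3 + 42x^2 - 14x + 2
image of x^8: 256x^8 + 24x^7 - 56x^6 + 112x^5 - 140x^4 + 112x^3 - 56x^2 + 16x - 2
the matrix is upper triangular; its diagonal is (1, 2, 4, 8, 16, 32, 64, 128, 256)
for a triangular matrix the eigenvalues are the diagonal entries, with algebraic multiplicity their repetition count

λ = 1 (multiplicity 1), λ = 2 (multiplicity 1), λ = 4 (multiplicity 1), λ = 8 (multiplicity 1), λ = 16 (multiplicity 1), λ = 32 (multiplicity 1), λ = 64 (multiplicity 1), λ = 128 (multiplicity 1), λ = 256 (multiplicity 1)


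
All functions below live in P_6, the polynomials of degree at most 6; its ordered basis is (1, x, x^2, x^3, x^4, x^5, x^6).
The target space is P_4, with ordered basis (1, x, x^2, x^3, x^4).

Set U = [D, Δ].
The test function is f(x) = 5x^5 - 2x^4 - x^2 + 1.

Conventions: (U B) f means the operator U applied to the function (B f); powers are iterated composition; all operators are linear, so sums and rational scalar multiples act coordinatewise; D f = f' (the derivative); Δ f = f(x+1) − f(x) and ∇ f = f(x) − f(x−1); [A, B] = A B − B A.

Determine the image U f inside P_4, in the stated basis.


Δ f = 25x^4 + 42x^3 + 38x^2 + 15x + 2
D Δ f = 100x^3 + 126x^2 + 76x + 15
D f = 25x^4 - 8x^3 - 2x
Δ D f = 100x^3 + 126x^2 + 76x + 15
[D, Δ] f = 0

the result is g(x) = 0


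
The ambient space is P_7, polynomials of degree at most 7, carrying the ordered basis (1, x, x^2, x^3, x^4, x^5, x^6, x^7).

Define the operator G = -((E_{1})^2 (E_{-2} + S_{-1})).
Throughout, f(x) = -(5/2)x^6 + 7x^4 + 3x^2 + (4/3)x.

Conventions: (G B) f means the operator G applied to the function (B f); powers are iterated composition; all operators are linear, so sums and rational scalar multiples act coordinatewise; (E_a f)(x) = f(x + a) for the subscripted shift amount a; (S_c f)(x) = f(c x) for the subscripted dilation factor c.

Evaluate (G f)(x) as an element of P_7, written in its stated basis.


the image equals g(x) = 5x^6 + 30x^5 + 136x^4 + 344x^3 + 426x^2 + 244x + 116/3

E_{-2} f = -(5/2)x^6 + 30x^5 - 143x^4 + 344x^3 - 429x^2 + (736/3)x - 116/3
S_{-1} f = -(5/2)x^6 + 7x^4 + 3x^2 - (4/3)x
(E_{-2} + S_{-1}) f = -5x^6 + 30x^5 - 136x^4 + 344x^3 - 426x^2 + 244x - 116/3
E_{1} (E_{-2} + S_{-1}) f = -5x^6 - 61x^4 + 15x^2 + 37/3
E_{1} E_{1} (E_{-2} + S_{-1}) f = -5x^6 - 30x^5 - 136x^4 - 344x^3 - 426x^2 - 244x - 116/3
(-((E_{1})^2 (E_{-2} + S_{-1}))) f = 5x^6 + 30x^5 + 136x^4 + 344x^3 + 426x^2 + 244x + 116/3


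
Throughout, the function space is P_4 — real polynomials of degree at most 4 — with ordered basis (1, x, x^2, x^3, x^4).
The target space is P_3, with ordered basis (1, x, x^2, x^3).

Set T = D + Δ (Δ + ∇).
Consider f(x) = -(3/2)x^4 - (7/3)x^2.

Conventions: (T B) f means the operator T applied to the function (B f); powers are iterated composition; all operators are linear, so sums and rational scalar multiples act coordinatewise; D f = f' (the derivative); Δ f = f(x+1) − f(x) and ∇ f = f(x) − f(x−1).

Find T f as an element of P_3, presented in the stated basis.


D f = -6x^3 - (14/3)x
Δ f = -6x^3 - 9x^2 - (32/3)x - 23/6
∇ f = -6x^3 + 9x^2 - (32/3)x + 23/6
(Δ + ∇) f = -12x^3 - (64/3)x
Δ (Δ + ∇) f = -36x^2 - 36x - 100/3
(D + Δ (Δ + ∇)) f = -6x^3 - 36x^2 - (122/3)x - 100/3

the image equals g(x) = -6x^3 - 36x^2 - (122/3)x - 100/3


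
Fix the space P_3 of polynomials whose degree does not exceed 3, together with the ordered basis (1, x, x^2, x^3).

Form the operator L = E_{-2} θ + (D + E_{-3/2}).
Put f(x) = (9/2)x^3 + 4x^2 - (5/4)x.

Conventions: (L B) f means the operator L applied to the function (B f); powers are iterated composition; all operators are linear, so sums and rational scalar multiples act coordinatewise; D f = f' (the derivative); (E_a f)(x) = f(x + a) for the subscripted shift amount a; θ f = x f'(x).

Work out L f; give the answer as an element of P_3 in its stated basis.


θ f = (27/2)x^3 + 8x^2 - (5/4)x
E_{-2} θ f = (27/2)x^3 - 73x^2 + (515/4)x - 147/2
D f = (27/2)x^2 + 8x - 5/4
E_{-3/2} f = (9/2)x^3 - (65/4)x^2 + (137/8)x - 69/16
(D + E_{-3/2}) f = (9/2)x^3 - (11/4)x^2 + (201/8)x - 89/16
(E_{-2} θ + (D + E_{-3/2})) f = 18x^3 - (303/4)x^2 + (1231/8)x - 1265/16

g(x) = 18x^3 - (303/4)x^2 + (1231/8)x - 1265/16


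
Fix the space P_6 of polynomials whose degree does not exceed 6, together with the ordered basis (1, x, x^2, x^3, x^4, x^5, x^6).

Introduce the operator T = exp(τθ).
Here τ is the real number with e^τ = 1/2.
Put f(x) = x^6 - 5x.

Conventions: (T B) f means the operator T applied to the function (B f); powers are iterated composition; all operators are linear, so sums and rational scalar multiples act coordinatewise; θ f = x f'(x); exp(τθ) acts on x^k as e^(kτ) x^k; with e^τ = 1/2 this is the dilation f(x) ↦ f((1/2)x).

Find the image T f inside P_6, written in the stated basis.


g(x) = (1/64)x^6 - (5/2)x

exp(τθ) x^k = e^(kτ) x^k; with e^τ = 1/2 this sends x^k to (1/2)^k x^k
x ↦ 1/2 x
x^6 ↦ 1/64 x^6
applying this coordinatewise to f: exp(τθ) f = (1/64)x^6 - (5/2)x


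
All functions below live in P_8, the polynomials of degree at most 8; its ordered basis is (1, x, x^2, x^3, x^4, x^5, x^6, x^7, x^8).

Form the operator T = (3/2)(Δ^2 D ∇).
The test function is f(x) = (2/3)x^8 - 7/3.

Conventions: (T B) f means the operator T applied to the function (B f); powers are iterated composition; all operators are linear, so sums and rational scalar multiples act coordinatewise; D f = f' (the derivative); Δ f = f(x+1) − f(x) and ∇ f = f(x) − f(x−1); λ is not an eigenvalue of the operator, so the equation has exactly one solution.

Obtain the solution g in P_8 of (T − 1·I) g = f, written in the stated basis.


g(x) = -(2/3)x^8 - 1680x^4 - 3360x^3 - 5040x^2 - 3360x - 184457/3

write g with unknown coordinates in the stated basis and equate coefficients in (T − 1·I) g = f
solving from the highest basis element down gives g = -(2/3)x^8 - 1680x^4 - 3360x^3 - 5040x^2 - 3360x - 184457/3
check: T g = -1680x^4 - 3360x^3 - 5040x^2 - 3360x - 61488
so T g − 1·g = (2/3)x^8 - 7/3 = f ✓


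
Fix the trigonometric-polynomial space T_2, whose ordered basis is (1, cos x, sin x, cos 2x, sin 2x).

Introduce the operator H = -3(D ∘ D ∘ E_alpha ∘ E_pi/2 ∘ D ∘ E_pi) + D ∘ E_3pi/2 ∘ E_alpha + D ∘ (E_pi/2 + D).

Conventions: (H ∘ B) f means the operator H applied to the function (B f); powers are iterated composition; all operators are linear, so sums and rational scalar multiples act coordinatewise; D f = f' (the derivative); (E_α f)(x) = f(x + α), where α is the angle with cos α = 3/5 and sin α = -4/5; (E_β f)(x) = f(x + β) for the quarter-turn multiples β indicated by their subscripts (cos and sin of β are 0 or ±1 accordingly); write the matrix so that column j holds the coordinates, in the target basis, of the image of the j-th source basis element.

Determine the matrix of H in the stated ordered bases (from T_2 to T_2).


image of 1: 0
image of cos x: (2/5)cos x + (16/5)sin x
image of sin x: -(16/5)cos x + (2/5)sin x
image of cos 2x: -(724/25)cos 2x - (132/25)sin 2x
image of sin 2x: (132/25)cos 2x - (724/25)sin 2x
each image's coordinates form column j of the matrix

the matrix is [[0, 0, 0, 0, 0]; [0, 2/5, -16/5, 0, 0]; [0, 16/5, 2/5, 0, 0]; [0, 0, 0, -724/25, 132/25]; [0, 0, 0, -132/25, -724/25]] (rows listed top to bottom)


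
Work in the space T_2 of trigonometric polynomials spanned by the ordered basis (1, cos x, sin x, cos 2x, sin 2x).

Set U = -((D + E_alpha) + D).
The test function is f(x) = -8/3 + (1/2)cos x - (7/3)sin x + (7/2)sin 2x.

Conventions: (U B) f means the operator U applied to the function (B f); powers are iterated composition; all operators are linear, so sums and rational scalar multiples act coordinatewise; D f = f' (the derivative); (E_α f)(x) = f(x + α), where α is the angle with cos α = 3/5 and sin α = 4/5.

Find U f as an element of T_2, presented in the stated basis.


the image equals g(x) = 8/3 + (187/30)cos x + (14/5)sin x - (434/25)cos 2x + (49/50)sin 2x

D f = -(7/3)cos x - (1/2)sin x + 7cos 2x
E_alpha f = -8/3 - (47/30)cos x - (9/5)sin x + (84/25)cos 2x - (49/50)sin 2x
(D + E_alpha) f = -8/3 - (39/10)cos x - (23/10)sin x + (259/25)cos 2x - (49/50)sin 2x
D f = -(7/3)cos x - (1/2)sin x + 7cos 2x
((D + E_alpha) + D) f = -8/3 - (187/30)cos x - (14/5)sin x + (434/25)cos 2x - (49/50)sin 2x
(-((D + E_alpha) + D)) f = 8/3 + (187/30)cos x + (14/5)sin x - (434/25)cos 2x + (49/50)sin 2x
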